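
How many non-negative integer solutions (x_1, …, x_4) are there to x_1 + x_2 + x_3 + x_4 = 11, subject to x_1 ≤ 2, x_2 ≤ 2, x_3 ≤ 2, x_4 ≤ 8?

By stars and bars, unrestricted non-negative solutions to x_1+…+x_4 = 11 number C(11+3,3) = 364.
Subtract solutions that violate a single cap (substitute x_i' = x_i − (cap_i+1)): x_1 ≥ 3 gives C(11,3) = 165; x_2 ≥ 3 gives C(11,3) = 165; x_3 ≥ 3 gives C(11,3) = 165; x_4 ≥ 9 gives C(5,3) = 10. Together 505.
Add back pairs where two caps are both exceeded: 56 + 56 + 0 + 56 + 0 + 0 = 168.
Subtract triples: 10 + 0 + 0 + 0 = 10.
By inclusion–exclusion the count is 364 − 505 + 168 − 10 = 17.

17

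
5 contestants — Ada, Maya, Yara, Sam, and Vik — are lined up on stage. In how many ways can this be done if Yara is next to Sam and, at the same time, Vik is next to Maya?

Treat {Yara,Sam} as one block (2 orders) and {Vik,Maya} as another (2 orders).
That leaves 3 units to arrange: 2 × 2 × 3! = 4 × 6 = 24.

24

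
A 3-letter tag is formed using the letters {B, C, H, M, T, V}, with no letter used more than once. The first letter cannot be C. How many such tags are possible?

The first letter has 6−1 = 5 choices (anything except C).
The remaining 2 letters are filled from the other 5 symbols without repetition: 5 × 4 = 20.
Total: 5 × 20 = 100.

100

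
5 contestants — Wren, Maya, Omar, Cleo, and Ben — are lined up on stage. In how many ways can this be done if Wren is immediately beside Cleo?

Treat {Wren, Cleo} as a single unit. There are 4 units to order, and the pair itself can be ordered 2 ways.
That gives 2 × 4! = 2 × 24 = 48.

48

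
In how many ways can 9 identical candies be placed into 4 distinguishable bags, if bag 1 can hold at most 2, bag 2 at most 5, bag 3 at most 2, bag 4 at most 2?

10

By stars and bars, unrestricted non-negative solutions to x_1+…+x_4 = 9 number C(9+3,3) = 220.
Subtract solutions that violate a single cap (substitute x_i' = x_i − (cap_i+1)): x_1 ≥ 3 gives C(9,3) = 84; x_2 ≥ 6 gives C(6,3) = 20; x_3 ≥ 3 gives C(9,3) = 84; x_4 ≥ 3 gives C(9,3) = 84. Together 272.
Add back pairs where two caps are both exceeded: 1 + 20 + 20 + 1 + 1 + 20 = 63.
Subtract triples: 0 + 0 + 1 + 0 = 1.
By inclusion–exclusion the count is 220 − 272 + 63 − 1 = 10.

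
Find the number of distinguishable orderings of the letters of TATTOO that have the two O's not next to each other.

There are 6!/(3!·2!) = 60 arrangements of TATTOO in total.
If the two O's are adjacent, glue them into one block, leaving 5 items to arrange: (5)!/(3!) = 20 ways.
Subtracting, 60 − 20 = 40 arrangements keep the O's apart.

40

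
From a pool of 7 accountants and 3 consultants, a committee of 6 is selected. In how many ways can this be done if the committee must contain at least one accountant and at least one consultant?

203

Total 6-person selections from all 10: C(10,6) = 210.
Subtract selections that omit an entire group: no accountants → C(3,6) = 0; no consultants → C(7,6) = 7.
Both groups omitted at once is impossible, so 210 − 7 = 203.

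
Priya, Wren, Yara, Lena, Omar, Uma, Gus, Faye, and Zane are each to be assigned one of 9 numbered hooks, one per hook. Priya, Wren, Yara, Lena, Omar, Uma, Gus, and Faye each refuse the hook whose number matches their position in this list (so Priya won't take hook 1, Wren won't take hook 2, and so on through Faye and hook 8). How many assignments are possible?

148329

Let Aᵢ (for 1 ≤ i ≤ 8) be the placements that put person i in their forbidden hook. Any j of these fix j positions, leaving (9−j)! ways to fill the rest, and there are C(8,j) ways to pick which j.
By inclusion–exclusion, the number of valid placements is Σ_{j=0}^{8} (−1)^j C(8,j)·(9−j)!.
Computing: 362880 − 322560 + 141120 − 40320 + 8400 − 1344 + 168 − 16 + 1 = 148329.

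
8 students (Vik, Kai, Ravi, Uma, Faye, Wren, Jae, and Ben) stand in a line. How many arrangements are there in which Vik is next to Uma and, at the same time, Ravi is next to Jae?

Treat {Vik,Uma} as one block (2 orders) and {Ravi,Jae} as another (2 orders).
That leaves 6 units to arrange: 2 × 2 × 6! = 4 × 720 = 2880.

2880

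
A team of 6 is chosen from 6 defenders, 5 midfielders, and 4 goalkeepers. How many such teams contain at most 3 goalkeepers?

4950

Split by how many goalkeepers are chosen (0 through 3).
Sum: C(4,0)·C(11,6) + C(4,1)·C(11,5) + C(4,2)·C(11,4) + C(4,3)·C(11,3) = 462 + 1848 + 1980 + 660 = 4950.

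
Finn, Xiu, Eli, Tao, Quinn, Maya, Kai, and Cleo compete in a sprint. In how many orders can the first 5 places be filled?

6720

This is an ordered selection of 5 from 8: P(8,5).
That gives 8 × 7 × 6 × 5 × 4 = 6720.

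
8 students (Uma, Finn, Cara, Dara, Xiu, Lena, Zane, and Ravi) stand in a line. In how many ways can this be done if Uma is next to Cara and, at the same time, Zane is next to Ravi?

Treat {Uma,Cara} as one block (2 orders) and {Zane,Ravi} as another (2 orders).
That leaves 6 units to arrange: 2 × 2 × 6! = 4 × 720 = 2880.

2880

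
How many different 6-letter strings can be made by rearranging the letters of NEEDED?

60

The 6 letters of NEEDED have repeats: D appearing twice and E appearing 3 times.
The number of distinct arrangements is 6!/(3!·2!) = 720/12 = 60.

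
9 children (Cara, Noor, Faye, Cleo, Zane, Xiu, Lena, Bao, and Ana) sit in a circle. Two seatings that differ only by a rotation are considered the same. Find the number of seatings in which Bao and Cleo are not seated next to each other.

30240

All circular seatings of 9 people number (8)! = 40320.
Those with Bao next to Cleo: fuse the pair into one unit and seat 8 units around a circle — 2·(7)! = 10080.
Subtracting, 40320 − 10080 = 30240.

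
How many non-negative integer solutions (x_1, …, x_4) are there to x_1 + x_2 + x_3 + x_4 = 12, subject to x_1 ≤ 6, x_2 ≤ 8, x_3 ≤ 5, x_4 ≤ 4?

180

Without the upper bounds there are C(15,3) = 455 ways to split 12 among 4 variables.
Subtract solutions that violate a single cap (substitute x_i' = x_i − (cap_i+1)): x_1 ≥ 7 gives C(8,3) = 56; x_2 ≥ 9 gives C(6,3) = 20; x_3 ≥ 6 gives C(9,3) = 84; x_4 ≥ 5 gives C(10,3) = 120. Together 280.
Add back pairs where two caps are both exceeded: 0 + 0 + 1 + 0 + 0 + 4 = 5.
By inclusion–exclusion the count is 455 − 280 + 5 = 180.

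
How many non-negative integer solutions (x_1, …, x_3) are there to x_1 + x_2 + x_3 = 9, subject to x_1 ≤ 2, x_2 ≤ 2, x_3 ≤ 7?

By stars and bars, unrestricted non-negative solutions to x_1+…+x_3 = 9 number C(9+2,2) = 55.
Subtract solutions that violate a single cap (substitute x_i' = x_i − (cap_i+1)): x_1 ≥ 3 gives C(8,2) = 28; x_2 ≥ 3 gives C(8,2) = 28; x_3 ≥ 8 gives C(3,2) = 3. Together 59.
Add back pairs where two caps are both exceeded: 10 + 0 + 0 = 10.
By inclusion–exclusion the count is 55 − 59 + 10 = 6.

6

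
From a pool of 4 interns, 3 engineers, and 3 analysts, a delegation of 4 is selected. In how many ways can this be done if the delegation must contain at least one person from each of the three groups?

Total 4-person selections from all 10: C(10,4) = 210.
Subtract selections that omit an entire group: no interns → C(6,4) = 15; no engineers → C(7,4) = 35; no analysts → C(7,4) = 35.
Add back selections omitting two groups (i.e. drawn from a single group): C(4,4) + C(3,4) + C(3,4) = 1.
By inclusion–exclusion: 210 − 85 + 1 = 126.

126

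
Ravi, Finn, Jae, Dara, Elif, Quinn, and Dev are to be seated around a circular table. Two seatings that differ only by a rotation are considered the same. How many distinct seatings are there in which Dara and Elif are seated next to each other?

240

Treat {Dara, Elif} as one unit (2 internal orders) and seat the resulting 6 units around the table: (5)! circular arrangements.
So 2 × (5)! = 2 × 120 = 240.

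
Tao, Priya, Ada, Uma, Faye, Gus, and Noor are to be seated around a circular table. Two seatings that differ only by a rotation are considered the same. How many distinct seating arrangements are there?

Seat Tao anywhere (absorbing the rotational symmetry), then permute the other 6: (6)! = 720.

720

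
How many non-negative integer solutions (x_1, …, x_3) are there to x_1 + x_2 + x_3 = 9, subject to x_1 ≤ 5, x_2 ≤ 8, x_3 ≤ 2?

17

Ignoring the caps, the number of non-negative solutions to x_1+…+x_3 = 9 is C(11,2) = 55.
Subtract solutions that violate a single cap (substitute x_i' = x_i − (cap_i+1)): x_1 ≥ 6 gives C(5,2) = 10; x_2 ≥ 9 gives C(2,2) = 1; x_3 ≥ 3 gives C(8,2) = 28. Together 39.
Add back pairs where two caps are both exceeded: 0 + 1 + 0 = 1.
By inclusion–exclusion the count is 55 − 39 + 1 = 17.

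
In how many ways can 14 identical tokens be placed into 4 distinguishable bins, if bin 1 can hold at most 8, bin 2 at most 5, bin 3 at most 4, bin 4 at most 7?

Ignoring the caps, the number of non-negative solutions to x_1+…+x_4 = 14 is C(17,3) = 680.
Subtract solutions that violate a single cap (substitute x_i' = x_i − (cap_i+1)): x_1 ≥ 9 gives C(8,3) = 56; x_2 ≥ 6 gives C(11,3) = 165; x_3 ≥ 5 gives C(12,3) = 220; x_4 ≥ 8 gives C(9,3) = 84. Together 525.
Add back pairs where two caps are both exceeded: 0 + 1 + 0 + 20 + 1 + 4 = 26.
By inclusion–exclusion the count is 680 − 525 + 26 = 181.

181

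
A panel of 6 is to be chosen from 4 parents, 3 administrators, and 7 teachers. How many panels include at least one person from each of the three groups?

2331

Total 6-person selections from all 14: C(14,6) = 3003.
Subtract selections that omit an entire group: no parents → C(10,6) = 210; no administrators → C(11,6) = 462; no teachers → C(7,6) = 7.
Add back selections omitting two groups (i.e. drawn from a single group): C(4,6) + C(3,6) + C(7,6) = 7.
By inclusion–exclusion: 3003 − 679 + 7 = 2331.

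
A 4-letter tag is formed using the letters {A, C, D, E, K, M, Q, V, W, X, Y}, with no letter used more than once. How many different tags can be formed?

7920

Choose and order 4 of the 11 symbols: the first letter has 11 options, the next 10, then 9, 8.
11 × 10 × 9 × 8 = 7920.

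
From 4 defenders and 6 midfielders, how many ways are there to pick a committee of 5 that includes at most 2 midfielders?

Split by how many midfielders are chosen (0 through 2).
Sum: C(6,0)·C(4,5) + C(6,1)·C(4,4) + C(6,2)·C(4,3) = 0 + 6 + 60 = 66.

66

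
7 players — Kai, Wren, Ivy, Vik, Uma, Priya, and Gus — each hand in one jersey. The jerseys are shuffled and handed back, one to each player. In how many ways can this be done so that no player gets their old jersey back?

1854

This is the derangement count D_7: permutations of 7 items with no fixed point.
By inclusion–exclusion this is Σ_{j=0}^{7} (−1)^j C(7,j)·(7−j)!.
Computing: 5040 − 5040 + 2520 − 840 + 210 − 42 + 7 − 1 = 1854.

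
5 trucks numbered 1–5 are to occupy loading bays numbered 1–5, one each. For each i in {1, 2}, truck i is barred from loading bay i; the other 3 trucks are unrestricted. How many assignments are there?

78

Let Aᵢ (for i ∈ {1, 2}) be the placements that put truck i in its forbidden loading bay. Any j of these fix j positions, leaving (5−j)! ways to fill the rest, and there are C(2,j) ways to pick which j.
By inclusion–exclusion, the number of valid placements is Σ_{j=0}^{2} (−1)^j C(2,j)·(5−j)!.
Computing: 120 − 48 + 6 = 78.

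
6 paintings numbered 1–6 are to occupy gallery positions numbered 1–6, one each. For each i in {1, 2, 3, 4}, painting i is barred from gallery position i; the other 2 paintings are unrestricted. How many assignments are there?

Let Aᵢ (for 1 ≤ i ≤ 4) be the placements that put painting i in its forbidden gallery position. Any j of these fix j positions, leaving (6−j)! ways to fill the rest, and there are C(4,j) ways to pick which j.
By inclusion–exclusion, the number of valid placements is Σ_{j=0}^{4} (−1)^j C(4,j)·(6−j)!.
Computing: 720 − 480 + 144 − 24 + 2 = 362.

362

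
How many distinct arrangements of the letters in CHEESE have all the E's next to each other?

Treat the 3 copies of E as a single block. The multiset to arrange is then {EEE, C, H, S}, 4 items in all.
All 4 items are distinct, so there are (4)! = 24 arrangements.

24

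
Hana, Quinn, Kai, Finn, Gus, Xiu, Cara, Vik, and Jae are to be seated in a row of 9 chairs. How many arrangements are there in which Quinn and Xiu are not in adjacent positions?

282240

Of the 9! = 362880 arrangements, those with Quinn and Xiu adjacent number 2 × 8! = 80640 (treat the pair as a block with 2 internal orders).
So 362880 − 80640 = 282240 arrangements keep them apart.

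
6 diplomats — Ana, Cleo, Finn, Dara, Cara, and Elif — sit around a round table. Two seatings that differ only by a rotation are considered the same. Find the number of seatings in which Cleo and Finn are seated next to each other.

Glue Cleo and Finn into a block (2 internal orders). Seating 5 units around a circle gives (4)! arrangements.
So 2 × (4)! = 2 × 24 = 48.

48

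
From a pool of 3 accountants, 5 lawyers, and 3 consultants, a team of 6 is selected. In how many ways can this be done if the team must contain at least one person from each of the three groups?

Unrestricted: C(11,6) = 462 ways to pick any 6 of the 11.
Selections missing a whole group: no accountants → C(8,6) = 28; no lawyers → C(6,6) = 1; no consultants → C(8,6) = 28.
Add back selections omitting two groups (i.e. drawn from a single group): C(3,6) + C(5,6) + C(3,6) = 0.
By inclusion–exclusion: 462 − 57 + 0 = 405.

405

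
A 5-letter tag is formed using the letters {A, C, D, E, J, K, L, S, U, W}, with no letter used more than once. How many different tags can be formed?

30240

With no repetition, fill the 5 letters in order: 10 choices, then 9, down to 6.
That product is 10 × 9 × 8 × 7 × 6 = 30240.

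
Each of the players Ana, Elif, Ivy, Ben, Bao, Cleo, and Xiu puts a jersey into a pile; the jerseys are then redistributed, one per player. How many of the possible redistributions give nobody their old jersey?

Let Aᵢ be the assignments in which player i gets their old jersey. We want the size of the complement of A₁∪…∪A_7.
By inclusion–exclusion this is Σ_{j=0}^{7} (−1)^j C(7,j)·(7−j)!.
Computing: 5040 − 5040 + 2520 − 840 + 210 − 42 + 7 − 1 = 1854.

1854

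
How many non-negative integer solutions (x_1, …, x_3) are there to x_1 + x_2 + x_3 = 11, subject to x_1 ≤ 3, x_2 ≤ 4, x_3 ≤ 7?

10

Ignoring the caps, the number of non-negative solutions to x_1+…+x_3 = 11 is C(13,2) = 78.
Subtract solutions that violate a single cap (substitute x_i' = x_i − (cap_i+1)): x_1 ≥ 4 gives C(9,2) = 36; x_2 ≥ 5 gives C(8,2) = 28; x_3 ≥ 8 gives C(5,2) = 10. Together 74.
Add back pairs where two caps are both exceeded: 6 + 0 + 0 = 6.
By inclusion–exclusion the count is 78 − 74 + 6 = 10.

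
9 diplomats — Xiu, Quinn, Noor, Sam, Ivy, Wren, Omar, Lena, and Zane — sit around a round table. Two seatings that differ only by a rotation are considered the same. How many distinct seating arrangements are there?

Around a circle, 9 distinct people have 9!/9 = (8)! = 40320 rotationally distinct seatings.

40320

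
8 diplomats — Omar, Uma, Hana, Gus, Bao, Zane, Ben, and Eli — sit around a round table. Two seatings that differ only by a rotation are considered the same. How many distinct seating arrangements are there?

5040

Around a circle, 8 distinct people have 8!/8 = (7)! = 5040 rotationally distinct seatings.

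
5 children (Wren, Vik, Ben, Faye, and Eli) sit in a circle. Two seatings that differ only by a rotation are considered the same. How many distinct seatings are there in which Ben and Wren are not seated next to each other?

12

All circular seatings of 5 people number (4)! = 24.
Those with Ben next to Wren: fuse the pair into one unit and seat 4 units around a circle — 2·(3)! = 12.
Subtracting, 24 − 12 = 12.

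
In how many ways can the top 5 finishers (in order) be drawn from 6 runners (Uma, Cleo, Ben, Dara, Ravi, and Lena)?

720

This is an ordered selection of 5 from 6: P(6,5).
That gives 6 × 5 × 4 × 3 × 2 = 720.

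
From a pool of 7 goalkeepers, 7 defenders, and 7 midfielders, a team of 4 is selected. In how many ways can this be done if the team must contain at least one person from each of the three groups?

Total 4-person selections from all 21: C(21,4) = 5985.
Selections missing a whole group: no goalkeepers → C(14,4) = 1001; no defenders → C(14,4) = 1001; no midfielders → C(14,4) = 1001.
Add back selections omitting two groups (i.e. drawn from a single group): C(7,4) + C(7,4) + C(7,4) = 105.
By inclusion–exclusion: 5985 − 3003 + 105 = 3087.

3087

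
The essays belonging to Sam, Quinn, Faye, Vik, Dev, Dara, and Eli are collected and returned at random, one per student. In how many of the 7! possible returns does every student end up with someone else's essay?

Count assignments avoiding every fixed point. For any j of the 7 students fixed to their own essay, the other 7−j can be arranged in (7−j)! ways.
By inclusion–exclusion this is Σ_{j=0}^{7} (−1)^j C(7,j)·(7−j)!.
Computing: 5040 − 5040 + 2520 − 840 + 210 − 42 + 7 − 1 = 1854.

1854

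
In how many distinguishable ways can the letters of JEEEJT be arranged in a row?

60

Letter multiplicities in JEEEJT: E×3, J×2, T×1.
So there are 6! / (3!·2!) = 60 distinguishable arrangements.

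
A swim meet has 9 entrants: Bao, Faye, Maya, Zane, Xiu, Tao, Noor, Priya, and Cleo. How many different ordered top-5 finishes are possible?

This is an ordered selection of 5 from 9: P(9,5).
That gives 9 × 8 × 7 × 6 × 5 = 15120.

15120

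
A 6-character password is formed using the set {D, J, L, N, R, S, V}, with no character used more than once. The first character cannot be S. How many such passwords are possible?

4320

The first character has 7−1 = 6 choices (anything except S).
The remaining 5 characters are filled from the other 6 symbols without repetition: 6 × 5 × 4 × 3 × 2 = 720.
Total: 6 × 720 = 4320.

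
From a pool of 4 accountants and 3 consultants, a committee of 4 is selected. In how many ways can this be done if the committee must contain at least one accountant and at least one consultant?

Unrestricted: C(7,4) = 35 ways to pick any 4 of the 7.
Selections missing a whole group: no accountants → C(3,4) = 0; no consultants → C(4,4) = 1.
Both groups omitted at once is impossible, so 35 − 1 = 34.

34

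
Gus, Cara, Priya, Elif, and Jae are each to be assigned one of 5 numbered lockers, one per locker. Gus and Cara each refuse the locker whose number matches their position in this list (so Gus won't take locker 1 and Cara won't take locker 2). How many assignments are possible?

Let Aᵢ (for i ∈ {1, 2}) be the placements that put person i in their forbidden locker. Any j of these fix j positions, leaving (5−j)! ways to fill the rest, and there are C(2,j) ways to pick which j.
By inclusion–exclusion, the number of valid placements is Σ_{j=0}^{2} (−1)^j C(2,j)·(5−j)!.
Computing: 120 − 48 + 6 = 78.

78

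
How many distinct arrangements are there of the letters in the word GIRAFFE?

2520

GIRAFFE has 7 letters with F appearing twice.
So there are 7! / (2!) = 2520 distinguishable arrangements.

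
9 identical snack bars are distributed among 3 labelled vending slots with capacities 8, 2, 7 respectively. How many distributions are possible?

Without the upper bounds there are C(11,2) = 55 ways to split 9 among 3 vending slots.
Subtract solutions that violate a single cap (substitute x_i' = x_i − (cap_i+1)): x_1 ≥ 9 gives C(2,2) = 1; x_2 ≥ 3 gives C(8,2) = 28; x_3 ≥ 8 gives C(3,2) = 3. Together 32.
No two caps can be exceeded simultaneously, so the pair terms are all 0.
By inclusion–exclusion the count is 55 − 32 + 0 = 23.

23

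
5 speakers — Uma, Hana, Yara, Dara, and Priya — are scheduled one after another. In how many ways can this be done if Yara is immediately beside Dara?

48

Glue Yara and Dara into one block (2 internal orders), leaving 4 units to arrange in a row.
That gives 2 × 4! = 2 × 24 = 48.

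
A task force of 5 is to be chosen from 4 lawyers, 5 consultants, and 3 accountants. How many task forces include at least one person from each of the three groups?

590

With no constraint there are C(12,5) = 792 possible selections.
Selections missing a whole group: no lawyers → C(8,5) = 56; no consultants → C(7,5) = 21; no accountants → C(9,5) = 126.
Add back selections omitting two groups (i.e. drawn from a single group): C(4,5) + C(5,5) + C(3,5) = 1.
By inclusion–exclusion: 792 − 203 + 1 = 590.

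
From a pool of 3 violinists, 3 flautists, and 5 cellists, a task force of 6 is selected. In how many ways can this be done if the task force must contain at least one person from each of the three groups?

405

Unrestricted: C(11,6) = 462 ways to pick any 6 of the 11.
Selections missing a whole group: no violinists → C(8,6) = 28; no flautists → C(8,6) = 28; no cellists → C(6,6) = 1.
Add back selections omitting two groups (i.e. drawn from a single group): C(3,6) + C(3,6) + C(5,6) = 0.
By inclusion–exclusion: 462 − 57 + 0 = 405.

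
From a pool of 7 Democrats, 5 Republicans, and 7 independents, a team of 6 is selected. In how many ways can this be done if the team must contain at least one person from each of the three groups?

Total 6-person selections from all 19: C(19,6) = 27132.
Selections missing a whole group: no Democrats → C(12,6) = 924; no Republicans → C(14,6) = 3003; no independents → C(12,6) = 924.
Add back selections omitting two groups (i.e. drawn from a single group): C(7,6) + C(5,6) + C(7,6) = 14.
By inclusion–exclusion: 27132 − 4851 + 14 = 22295.

22295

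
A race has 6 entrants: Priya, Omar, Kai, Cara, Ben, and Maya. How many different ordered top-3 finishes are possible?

120

This is an ordered selection of 3 from 6: P(6,3).
That gives 6 × 5 × 4 = 120.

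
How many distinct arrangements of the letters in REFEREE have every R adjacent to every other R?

Treat the 2 copies of R as a single block. The multiset to arrange is then {RR, E, E, E, E, F}, 6 items in all.
That gives (6)!/(4!) = 30 arrangements.

30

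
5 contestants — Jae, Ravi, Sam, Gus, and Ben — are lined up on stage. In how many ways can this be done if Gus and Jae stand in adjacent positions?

Glue Gus and Jae into one block (2 internal orders), leaving 4 units to arrange in a row.
So the count is 2·(4)! = 48.

48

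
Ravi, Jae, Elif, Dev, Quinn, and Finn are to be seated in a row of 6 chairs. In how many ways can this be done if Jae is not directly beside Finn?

There are 6! = 720 arrangements in all. If Jae and Finn are adjacent, merging them into one block gives 2·(5)! = 240 arrangements.
Complementary counting: 720 − 240 = 480.

480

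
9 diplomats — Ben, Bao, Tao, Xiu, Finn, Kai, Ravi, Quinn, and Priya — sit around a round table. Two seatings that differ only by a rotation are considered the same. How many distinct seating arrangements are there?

Around a circle, 9 distinct people have 9!/9 = (8)! = 40320 rotationally distinct seatings.

40320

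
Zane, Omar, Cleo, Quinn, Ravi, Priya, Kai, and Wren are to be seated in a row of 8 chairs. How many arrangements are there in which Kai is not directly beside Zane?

30240

Of the 8! = 40320 arrangements, those with Kai and Zane adjacent number 2 × 7! = 10080 (treat the pair as a block with 2 internal orders).
Complementary counting: 40320 − 10080 = 30240.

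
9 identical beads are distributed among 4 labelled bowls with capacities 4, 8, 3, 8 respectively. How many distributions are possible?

128

Ignoring the caps, the number of non-negative solutions to x_1+…+x_4 = 9 is C(12,3) = 220.
Subtract solutions that violate a single cap (substitute x_i' = x_i − (cap_i+1)): x_1 ≥ 5 gives C(7,3) = 35; x_2 ≥ 9 gives C(3,3) = 1; x_3 ≥ 4 gives C(8,3) = 56; x_4 ≥ 9 gives C(3,3) = 1. Together 93.
Add back pairs where two caps are both exceeded: 0 + 1 + 0 + 0 + 0 + 0 = 1.
By inclusion–exclusion the count is 220 − 93 + 1 = 128.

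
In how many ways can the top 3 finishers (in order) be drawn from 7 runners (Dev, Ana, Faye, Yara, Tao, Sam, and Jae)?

This is an ordered selection of 3 from 7: P(7,3).
That gives 7 × 6 × 5 = 210.

210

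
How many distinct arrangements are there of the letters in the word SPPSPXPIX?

3780

The 9 letters of SPPSPXPIX have repeats: P appearing 4 times, S appearing twice, and X appearing twice.
The number of distinct arrangements is 9!/(4!·2!·2!) = 362880/96 = 3780.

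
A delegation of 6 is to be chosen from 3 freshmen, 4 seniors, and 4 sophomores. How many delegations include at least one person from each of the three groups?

With no constraint there are C(11,6) = 462 possible selections.
Subtract selections that omit an entire group: no freshmen → C(8,6) = 28; no seniors → C(7,6) = 7; no sophomores → C(7,6) = 7.
Add back selections omitting two groups (i.e. drawn from a single group): C(3,6) + C(4,6) + C(4,6) = 0.
By inclusion–exclusion: 462 − 42 + 0 = 420.

420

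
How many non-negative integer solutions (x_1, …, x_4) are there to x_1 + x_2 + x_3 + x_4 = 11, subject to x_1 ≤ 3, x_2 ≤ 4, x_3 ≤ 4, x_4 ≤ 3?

By stars and bars, unrestricted non-negative solutions to x_1+…+x_4 = 11 number C(11+3,3) = 364.
Subtract solutions that violate a single cap (substitute x_i' = x_i − (cap_i+1)): x_1 ≥ 4 gives C(10,3) = 120; x_2 ≥ 5 gives C(9,3) = 84; x_3 ≥ 5 gives C(9,3) = 84; x_4 ≥ 4 gives C(10,3) = 120. Together 408.
Add back pairs where two caps are both exceeded: 10 + 10 + 20 + 4 + 10 + 10 = 64.
By inclusion–exclusion the count is 364 − 408 + 64 = 20.

20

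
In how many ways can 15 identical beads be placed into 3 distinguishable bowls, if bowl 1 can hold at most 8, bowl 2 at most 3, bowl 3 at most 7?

10

Ignoring the caps, the number of non-negative solutions to x_1+…+x_3 = 15 is C(17,2) = 136.
Subtract solutions that violate a single cap (substitute x_i' = x_i − (cap_i+1)): x_1 ≥ 9 gives C(8,2) = 28; x_2 ≥ 4 gives C(13,2) = 78; x_3 ≥ 8 gives C(9,2) = 36. Together 142.
Add back pairs where two caps are both exceeded: 6 + 0 + 10 = 16.
By inclusion–exclusion the count is 136 − 142 + 16 = 10.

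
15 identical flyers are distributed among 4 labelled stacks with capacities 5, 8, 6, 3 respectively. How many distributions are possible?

Without the upper bounds there are C(18,3) = 816 ways to split 15 among 4 stacks.
Subtract solutions that violate a single cap (substitute x_i' = x_i − (cap_i+1)): x_1 ≥ 6 gives C(12,3) = 220; x_2 ≥ 9 gives C(9,3) = 84; x_3 ≥ 7 gives C(11,3) = 165; x_4 ≥ 4 gives C(14,3) = 364. Together 833.
Add back pairs where two caps are both exceeded: 1 + 10 + 56 + 0 + 10 + 35 = 112.
By inclusion–exclusion the count is 816 − 833 + 112 = 95.

95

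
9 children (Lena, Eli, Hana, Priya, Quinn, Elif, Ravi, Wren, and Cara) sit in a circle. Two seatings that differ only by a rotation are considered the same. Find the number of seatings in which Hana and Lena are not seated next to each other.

All circular seatings of 9 people number (8)! = 40320.
Those with Hana next to Lena: fuse the pair into one unit and seat 8 units around a circle — 2·(7)! = 10080.
Subtracting, 40320 − 10080 = 30240.

30240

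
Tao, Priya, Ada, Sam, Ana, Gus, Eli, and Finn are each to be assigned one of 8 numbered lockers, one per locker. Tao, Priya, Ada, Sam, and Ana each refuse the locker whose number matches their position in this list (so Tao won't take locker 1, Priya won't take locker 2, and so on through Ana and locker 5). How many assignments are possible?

21234

Let Aᵢ (for 1 ≤ i ≤ 5) be the placements that put person i in their forbidden locker. Any j of these fix j positions, leaving (8−j)! ways to fill the rest, and there are C(5,j) ways to pick which j.
By inclusion–exclusion, the number of valid placements is Σ_{j=0}^{5} (−1)^j C(5,j)·(8−j)!.
Computing: 40320 − 25200 + 7200 − 1200 + 120 − 6 = 21234.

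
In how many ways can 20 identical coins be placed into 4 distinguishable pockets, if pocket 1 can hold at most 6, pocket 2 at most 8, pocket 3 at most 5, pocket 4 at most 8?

Ignoring the caps, the number of non-negative solutions to x_1+…+x_4 = 20 is C(23,3) = 1771.
Subtract solutions that violate a single cap (substitute x_i' = x_i − (cap_i+1)): x_1 ≥ 7 gives C(16,3) = 560; x_2 ≥ 9 gives C(14,3) = 364; x_3 ≥ 6 gives C(17,3) = 680; x_4 ≥ 9 gives C(14,3) = 364. Together 1968.
Add back pairs where two caps are both exceeded: 35 + 120 + 35 + 56 + 10 + 56 = 312.
By inclusion–exclusion the count is 1771 − 1968 + 312 = 115.

115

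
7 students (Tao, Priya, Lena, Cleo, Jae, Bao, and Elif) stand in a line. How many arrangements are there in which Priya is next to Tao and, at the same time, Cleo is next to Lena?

Treat {Priya,Tao} as one block (2 orders) and {Cleo,Lena} as another (2 orders).
That leaves 5 units to arrange: 2 × 2 × 5! = 4 × 120 = 480.

480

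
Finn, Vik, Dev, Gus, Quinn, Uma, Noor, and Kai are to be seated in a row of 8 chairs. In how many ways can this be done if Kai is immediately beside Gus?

Place the 6 others and the Kai-Gus pair as 7 objects in a line; the pair has 2 internal arrangements.
That gives 2 × 7! = 2 × 5040 = 10080.

10080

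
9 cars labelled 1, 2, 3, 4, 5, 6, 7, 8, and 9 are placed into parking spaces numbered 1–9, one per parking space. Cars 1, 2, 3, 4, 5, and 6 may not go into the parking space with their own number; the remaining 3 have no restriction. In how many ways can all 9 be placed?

Let Aᵢ (for 1 ≤ i ≤ 6) be the placements that put car i in its forbidden parking space. Any j of these fix j positions, leaving (9−j)! ways to fill the rest, and there are C(6,j) ways to pick which j.
By inclusion–exclusion, the number of valid placements is Σ_{j=0}^{6} (−1)^j C(6,j)·(9−j)!.
Computing: 362880 − 241920 + 75600 − 14400 + 1800 − 144 + 6 = 183822.

183822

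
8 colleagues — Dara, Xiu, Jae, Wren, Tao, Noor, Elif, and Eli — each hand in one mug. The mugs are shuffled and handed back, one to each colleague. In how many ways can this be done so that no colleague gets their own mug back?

14833

Count assignments avoiding every fixed point. For any j of the 8 colleagues fixed to their own mug, the other 8−j can be arranged in (8−j)! ways.
By inclusion–exclusion this is Σ_{j=0}^{8} (−1)^j C(8,j)·(8−j)!.
Computing: 40320 − 40320 + 20160 − 6720 + 1680 − 336 + 56 − 8 + 1 = 14833.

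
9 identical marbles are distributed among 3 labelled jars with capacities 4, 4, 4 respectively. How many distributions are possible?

10

Without the upper bounds there are C(11,2) = 55 ways to split 9 among 3 jars.
Subtract solutions that violate a single cap (substitute x_i' = x_i − (cap_i+1)): x_1 ≥ 5 gives C(6,2) = 15; x_2 ≥ 5 gives C(6,2) = 15; x_3 ≥ 5 gives C(6,2) = 15. Together 45.
No two caps can be exceeded simultaneously, so the pair terms are all 0.
By inclusion–exclusion the count is 55 − 45 + 0 = 10.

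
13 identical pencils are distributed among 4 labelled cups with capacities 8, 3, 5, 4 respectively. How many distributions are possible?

86

Ignoring the caps, the number of non-negative solutions to x_1+…+x_4 = 13 is C(16,3) = 560.
Subtract solutions that violate a single cap (substitute x_i' = x_i − (cap_i+1)): x_1 ≥ 9 gives C(7,3) = 35; x_2 ≥ 4 gives C(12,3) = 220; x_3 ≥ 6 gives C(10,3) = 120; x_4 ≥ 5 gives C(11,3) = 165. Together 540.
Add back pairs where two caps are both exceeded: 1 + 0 + 0 + 20 + 35 + 10 = 66.
By inclusion–exclusion the count is 560 − 540 + 66 = 86.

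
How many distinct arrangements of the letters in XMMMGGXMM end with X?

168

With the last slot taken by X, it remains to arrange the other 8 letters (MMMGGXMM).
Those 8 letters have G appearing twice and M appearing 5 times, giving (8)!/(5!·2!) = 168.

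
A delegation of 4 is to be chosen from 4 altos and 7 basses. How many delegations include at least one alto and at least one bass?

294

Unrestricted: C(11,4) = 330 ways to pick any 4 of the 11.
Selections missing a whole group: no altos → C(7,4) = 35; no basses → C(4,4) = 1.
Both groups omitted at once is impossible, so 330 − 36 = 294.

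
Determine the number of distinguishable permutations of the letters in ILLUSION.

10080

Letter multiplicities in ILLUSION: I×2, L×2, N×1, O×1, S×1, U×1.
Dividing 8! = 40320 by 2!·2! = 4 for the repeated letters gives 10080.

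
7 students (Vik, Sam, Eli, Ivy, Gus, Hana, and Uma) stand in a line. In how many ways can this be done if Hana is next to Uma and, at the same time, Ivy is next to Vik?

480

Treat {Hana,Uma} as one block (2 orders) and {Ivy,Vik} as another (2 orders).
That leaves 5 units to arrange: 2 × 2 × 5! = 4 × 120 = 480.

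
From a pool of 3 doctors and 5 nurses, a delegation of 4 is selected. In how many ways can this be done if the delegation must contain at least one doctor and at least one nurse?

Unrestricted: C(8,4) = 70 ways to pick any 4 of the 8.
Selections missing a whole group: no doctors → C(5,4) = 5; no nurses → C(3,4) = 0.
Both groups omitted at once is impossible, so 70 − 5 = 65.

65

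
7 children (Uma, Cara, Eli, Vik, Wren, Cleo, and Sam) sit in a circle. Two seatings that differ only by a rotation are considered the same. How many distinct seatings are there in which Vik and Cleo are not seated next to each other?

480

All circular seatings of 7 people number (6)! = 720.
Seatings with Vik beside Cleo: treat them as a block with 2 internal orders, giving 2 × (5)! = 240.
Subtracting, 720 − 240 = 480.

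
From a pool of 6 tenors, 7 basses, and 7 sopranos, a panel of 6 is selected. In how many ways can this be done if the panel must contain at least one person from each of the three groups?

32340

Total 6-person selections from all 20: C(20,6) = 38760.
Subtract selections that omit an entire group: no tenors → C(14,6) = 3003; no basses → C(13,6) = 1716; no sopranos → C(13,6) = 1716.
Add back selections omitting two groups (i.e. drawn from a single group): C(6,6) + C(7,6) + C(7,6) = 15.
By inclusion–exclusion: 38760 − 6435 + 15 = 32340.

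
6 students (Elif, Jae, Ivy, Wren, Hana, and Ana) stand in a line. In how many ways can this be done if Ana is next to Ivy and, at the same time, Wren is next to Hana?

96

Treat {Ana,Ivy} as one block (2 orders) and {Wren,Hana} as another (2 orders).
That leaves 4 units to arrange: 2 × 2 × 4! = 4 × 24 = 96.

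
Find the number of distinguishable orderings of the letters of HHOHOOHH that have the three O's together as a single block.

Treat the 3 copies of O as a single block. The multiset to arrange is then {OOO, H, H, H, H, H}, 6 items in all.
That gives (6)!/(5!) = 6 arrangements.

6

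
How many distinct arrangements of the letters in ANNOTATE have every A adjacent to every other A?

Treat the 2 copies of A as a single block. The multiset to arrange is then {AA, E, N, N, O, T, T}, 7 items in all.
That gives (7)!/(2!·2!) = 1260 arrangements.

1260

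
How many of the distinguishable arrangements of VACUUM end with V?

Fix V in the last position and arrange the remaining 5 letters.
Those 5 letters have U appearing twice, giving (5)!/(2!) = 60.

60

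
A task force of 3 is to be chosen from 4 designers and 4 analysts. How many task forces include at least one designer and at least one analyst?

Unrestricted: C(8,3) = 56 ways to pick any 3 of the 8.
Selections missing a whole group: no designers → C(4,3) = 4; no analysts → C(4,3) = 4.
Both groups omitted at once is impossible, so 56 − 8 = 48.

48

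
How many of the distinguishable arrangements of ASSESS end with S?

Fix S in the last position and arrange the remaining 5 letters.
Those 5 letters have S appearing 3 times, giving (5)!/(3!) = 20.

20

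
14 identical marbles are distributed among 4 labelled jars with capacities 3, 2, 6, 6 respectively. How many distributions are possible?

Without the upper bounds there are C(17,3) = 680 ways to split 14 among 4 jars.
Subtract solutions that violate a single cap (substitute x_i' = x_i − (cap_i+1)): x_1 ≥ 4 gives C(13,3) = 286; x_2 ≥ 3 gives C(14,3) = 364; x_3 ≥ 7 gives C(10,3) = 120; x_4 ≥ 7 gives C(10,3) = 120. Together 890.
Add back pairs where two caps are both exceeded: 120 + 20 + 20 + 35 + 35 + 1 = 231.
Subtract triples: 1 + 1 + 0 + 0 = 2.
By inclusion–exclusion the count is 680 − 890 + 231 − 2 = 19.

19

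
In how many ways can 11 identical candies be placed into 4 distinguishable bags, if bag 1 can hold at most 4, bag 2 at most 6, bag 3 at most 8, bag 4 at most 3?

Without the upper bounds there are C(14,3) = 364 ways to split 11 among 4 bags.
Subtract solutions that violate a single cap (substitute x_i' = x_i − (cap_i+1)): x_1 ≥ 5 gives C(9,3) = 84; x_2 ≥ 7 gives C(7,3) = 35; x_3 ≥ 9 gives C(5,3) = 10; x_4 ≥ 4 gives C(10,3) = 120. Together 249.
Add back pairs where two caps are both exceeded: 0 + 0 + 10 + 0 + 1 + 0 = 11.
By inclusion–exclusion the count is 364 − 249 + 11 = 126.

126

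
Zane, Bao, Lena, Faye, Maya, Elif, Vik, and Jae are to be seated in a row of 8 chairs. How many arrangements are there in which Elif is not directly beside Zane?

30240

There are 8! = 40320 arrangements in all. If Elif and Zane are adjacent, merging them into one block gives 2·(7)! = 10080 arrangements.
Complementary counting: 40320 − 10080 = 30240.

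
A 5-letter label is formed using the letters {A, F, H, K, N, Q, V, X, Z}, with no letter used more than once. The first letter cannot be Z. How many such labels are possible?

The first letter has 9−1 = 8 choices (anything except Z).
The remaining 4 letters are filled from the other 8 symbols without repetition: 8 × 7 × 6 × 5 = 1680.
Total: 8 × 1680 = 13440.

13440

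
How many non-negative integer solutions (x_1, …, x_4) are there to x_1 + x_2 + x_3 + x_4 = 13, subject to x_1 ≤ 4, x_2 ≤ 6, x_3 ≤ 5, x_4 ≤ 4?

75

Without the upper bounds there are C(16,3) = 560 ways to split 13 among 4 variables.
Subtract solutions that violate a single cap (substitute x_i' = x_i − (cap_i+1)): x_1 ≥ 5 gives C(11,3) = 165; x_2 ≥ 7 gives C(9,3) = 84; x_3 ≥ 6 gives C(10,3) = 120; x_4 ≥ 5 gives C(11,3) = 165. Together 534.
Add back pairs where two caps are both exceeded: 4 + 10 + 20 + 1 + 4 + 10 = 49.
By inclusion–exclusion the count is 560 − 534 + 49 = 75.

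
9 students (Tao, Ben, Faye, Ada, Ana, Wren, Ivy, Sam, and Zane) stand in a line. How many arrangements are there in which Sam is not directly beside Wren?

There are 9! = 362880 arrangements in all. If Sam and Wren are adjacent, merging them into one block gives 2·(8)! = 80640 arrangements.
Complementary counting: 362880 − 80640 = 282240.

282240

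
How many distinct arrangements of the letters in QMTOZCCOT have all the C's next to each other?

10080

Treat the 2 copies of C as a single block. The multiset to arrange is then {CC, M, O, O, Q, T, T, Z}, 8 items in all.
That gives (8)!/(2!·2!) = 10080 arrangements.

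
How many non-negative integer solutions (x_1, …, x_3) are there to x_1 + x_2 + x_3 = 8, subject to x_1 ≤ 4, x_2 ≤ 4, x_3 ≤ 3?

Without the upper bounds there are C(10,2) = 45 ways to split 8 among 3 variables.
Subtract solutions that violate a single cap (substitute x_i' = x_i − (cap_i+1)): x_1 ≥ 5 gives C(5,2) = 10; x_2 ≥ 5 gives C(5,2) = 10; x_3 ≥ 4 gives C(6,2) = 15. Together 35.
No two caps can be exceeded simultaneously, so the pair terms are all 0.
By inclusion–exclusion the count is 45 − 35 + 0 = 10.

10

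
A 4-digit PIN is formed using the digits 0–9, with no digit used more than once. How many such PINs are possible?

With no repetition, fill the 4 digits in order: 10 choices, then 9, down to 7.
That product is 10 × 9 × 8 × 7 = 5040.

5040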